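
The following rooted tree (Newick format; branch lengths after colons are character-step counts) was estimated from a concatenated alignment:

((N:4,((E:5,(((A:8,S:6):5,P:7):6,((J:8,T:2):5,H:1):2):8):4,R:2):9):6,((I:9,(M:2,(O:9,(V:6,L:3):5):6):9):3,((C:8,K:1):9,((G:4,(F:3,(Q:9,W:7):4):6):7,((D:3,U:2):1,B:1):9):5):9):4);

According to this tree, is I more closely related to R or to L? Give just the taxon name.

L

The MRCA of I and L subtends (I,(M,(O,(V,L)))) (5 taxa).
The MRCA of I and R is the root, subtending the entire tree (23 taxa).
The first is nested inside the second, so I shares a more recent common ancestor with L.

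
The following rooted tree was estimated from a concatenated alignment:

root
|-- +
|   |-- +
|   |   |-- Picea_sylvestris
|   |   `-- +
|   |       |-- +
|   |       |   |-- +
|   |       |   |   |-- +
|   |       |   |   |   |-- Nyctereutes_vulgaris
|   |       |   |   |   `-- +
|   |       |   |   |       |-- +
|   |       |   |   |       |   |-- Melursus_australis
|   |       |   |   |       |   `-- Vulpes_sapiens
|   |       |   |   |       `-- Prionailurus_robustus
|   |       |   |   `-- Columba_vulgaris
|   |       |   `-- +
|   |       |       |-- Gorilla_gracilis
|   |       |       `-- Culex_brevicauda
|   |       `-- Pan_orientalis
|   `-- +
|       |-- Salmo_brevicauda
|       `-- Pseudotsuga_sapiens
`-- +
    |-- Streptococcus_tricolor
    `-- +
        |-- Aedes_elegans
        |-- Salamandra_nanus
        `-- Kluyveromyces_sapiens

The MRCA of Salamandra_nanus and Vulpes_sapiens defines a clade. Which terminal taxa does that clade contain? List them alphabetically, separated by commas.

Aedes_elegans, Columba_vulgaris, Culex_brevicauda, Gorilla_gracilis, Kluyveromyces_sapiens, Melursus_australis, Nyctereutes_vulgaris, Pan_orientalis, Picea_sylvestris, Prionailurus_robustus, Pseudotsuga_sapiens, Salamandra_nanus, Salmo_brevicauda, Streptococcus_tricolor, Vulpes_sapiens

Tracing Salamandra_nanus: it sits inside (Aedes_elegans,Salamandra_nanus,Kluyveromyces_sapiens).
Tracing Vulpes_sapiens: it sits inside (Melursus_australis,Vulpes_sapiens).
The smallest clade enclosing both is the whole tree (their MRCA is the root), so the answer is all 15 tips in alphabetical order.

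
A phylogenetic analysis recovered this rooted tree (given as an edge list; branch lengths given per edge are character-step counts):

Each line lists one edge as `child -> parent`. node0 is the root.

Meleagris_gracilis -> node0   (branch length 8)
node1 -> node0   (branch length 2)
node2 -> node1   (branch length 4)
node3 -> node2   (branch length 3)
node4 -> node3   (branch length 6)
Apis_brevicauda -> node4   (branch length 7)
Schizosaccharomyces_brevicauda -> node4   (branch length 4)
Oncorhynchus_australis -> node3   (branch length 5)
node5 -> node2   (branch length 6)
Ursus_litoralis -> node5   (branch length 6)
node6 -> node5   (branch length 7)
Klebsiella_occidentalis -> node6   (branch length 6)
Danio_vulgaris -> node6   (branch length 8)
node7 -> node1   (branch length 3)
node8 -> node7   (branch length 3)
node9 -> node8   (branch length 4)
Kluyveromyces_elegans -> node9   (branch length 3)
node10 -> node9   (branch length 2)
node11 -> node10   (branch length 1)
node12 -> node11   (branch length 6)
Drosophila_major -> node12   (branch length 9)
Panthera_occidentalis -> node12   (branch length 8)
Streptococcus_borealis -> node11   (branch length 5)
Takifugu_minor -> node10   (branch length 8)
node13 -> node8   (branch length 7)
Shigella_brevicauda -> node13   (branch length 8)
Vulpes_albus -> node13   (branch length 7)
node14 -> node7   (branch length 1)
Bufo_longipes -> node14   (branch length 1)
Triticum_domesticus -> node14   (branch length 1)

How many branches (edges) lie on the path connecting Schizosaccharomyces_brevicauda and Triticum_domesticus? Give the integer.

7

The MRCA of Schizosaccharomyces_brevicauda and Triticum_domesticus is the node subtending ((((Apis_brevicauda,Schizosaccharomyces_brevicauda),Oncorhynchus_australis),(Ursus_litoralis,(Klebsiella_occidentalis,Danio_vulgaris))),(((Kluyveromyces_elegans,(((Drosophila_major,Panthera_occidentalis),Streptococcus_borealis),Takifugu_minor)),(Shigella_brevicauda,Vulpes_albus)),(Bufo_longipes,Triticum_domesticus))).
From Schizosaccharomyces_brevicauda up to that node: 4 branches. From Triticum_domesticus up to the same node: 3 branches. Total: 4 + 3 = 7.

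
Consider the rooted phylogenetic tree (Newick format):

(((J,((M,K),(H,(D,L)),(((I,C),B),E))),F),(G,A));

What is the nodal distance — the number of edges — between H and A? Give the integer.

7

The MRCA of H and A is the root of the tree.
From H up to that node: 5 branches. From A up to the same node: 2 branches. Total: 5 + 2 = 7.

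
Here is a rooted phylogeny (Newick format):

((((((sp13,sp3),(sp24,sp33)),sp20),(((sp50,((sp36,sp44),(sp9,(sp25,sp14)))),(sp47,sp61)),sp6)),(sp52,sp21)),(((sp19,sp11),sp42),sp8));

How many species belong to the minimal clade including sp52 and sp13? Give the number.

The MRCA of sp52 and sp13 is the node subtending (((((sp13,sp3),(sp24,sp33)),sp20),(((sp50,((sp36,sp44),(sp9,(sp25,sp14)))),(sp47,sp61)),sp6)),(sp52,sp21)).
That clade contains 16 terminal taxa: sp13, sp14, sp20, sp21, sp24, sp25, sp3, sp33, sp36, sp44, sp47, sp50, sp52, sp6, sp61, sp9.

16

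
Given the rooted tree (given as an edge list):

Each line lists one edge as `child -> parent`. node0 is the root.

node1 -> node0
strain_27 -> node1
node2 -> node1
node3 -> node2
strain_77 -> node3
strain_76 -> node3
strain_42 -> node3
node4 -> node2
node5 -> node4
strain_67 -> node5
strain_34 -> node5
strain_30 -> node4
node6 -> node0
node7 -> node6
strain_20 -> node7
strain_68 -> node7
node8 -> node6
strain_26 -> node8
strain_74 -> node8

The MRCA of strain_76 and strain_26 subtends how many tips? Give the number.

11

The MRCA of strain_76 and strain_26 is the root, so the clade is the entire tree.
That clade contains 11 terminal taxa: strain_20, strain_26, strain_27, strain_30, strain_34, strain_42, strain_67, strain_68, strain_74, strain_76, strain_77.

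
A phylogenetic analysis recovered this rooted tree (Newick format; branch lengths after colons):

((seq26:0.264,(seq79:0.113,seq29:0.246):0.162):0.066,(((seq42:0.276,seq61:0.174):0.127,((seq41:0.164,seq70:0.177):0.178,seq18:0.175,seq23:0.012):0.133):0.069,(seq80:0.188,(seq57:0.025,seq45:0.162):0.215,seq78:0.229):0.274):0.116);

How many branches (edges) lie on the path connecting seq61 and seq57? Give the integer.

The MRCA of seq61 and seq57 is the node subtending (((seq42,seq61),((seq41,seq70),seq18,seq23)),(seq80,(seq57,seq45),seq78)).
From seq61 up to that node: 3 branches. From seq57 up to the same node: 3 branches. Total: 3 + 3 = 6.

6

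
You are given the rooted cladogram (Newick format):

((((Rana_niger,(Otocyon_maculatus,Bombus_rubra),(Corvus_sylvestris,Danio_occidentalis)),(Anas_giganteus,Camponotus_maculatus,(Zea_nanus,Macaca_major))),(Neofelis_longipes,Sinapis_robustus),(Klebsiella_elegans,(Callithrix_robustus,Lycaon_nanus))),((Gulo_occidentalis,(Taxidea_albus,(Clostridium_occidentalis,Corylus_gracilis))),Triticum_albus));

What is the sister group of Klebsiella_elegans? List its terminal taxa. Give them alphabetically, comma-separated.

Klebsiella_elegans attaches to the tree at the node subtending (Klebsiella_elegans,(Callithrix_robustus,Lycaon_nanus)).
The other lineage descending from that same node — the sister group — is (Callithrix_robustus,Lycaon_nanus); its 2 tips in alphabetical order are the answer.

Callithrix_robustus, Lycaon_nanus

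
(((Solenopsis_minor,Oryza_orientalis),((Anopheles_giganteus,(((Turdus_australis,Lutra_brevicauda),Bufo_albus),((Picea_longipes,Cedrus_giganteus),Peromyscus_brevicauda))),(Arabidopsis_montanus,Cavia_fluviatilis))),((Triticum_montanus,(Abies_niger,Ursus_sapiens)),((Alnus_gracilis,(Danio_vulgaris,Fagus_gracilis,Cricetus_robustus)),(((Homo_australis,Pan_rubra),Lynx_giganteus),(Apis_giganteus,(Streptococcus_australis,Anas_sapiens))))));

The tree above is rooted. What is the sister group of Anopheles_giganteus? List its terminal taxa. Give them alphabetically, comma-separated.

Anopheles_giganteus attaches to the tree at the node subtending (Anopheles_giganteus,(((Turdus_australis,Lutra_brevicauda),Bufo_albus),((Picea_longipes,Cedrus_giganteus),Peromyscus_brevicauda))).
The other lineage descending from that same node — the sister group — is (((Turdus_australis,Lutra_brevicauda),Bufo_albus),((Picea_longipes,Cedrus_giganteus),Peromyscus_brevicauda)); its 6 tips in alphabetical order are the answer.

Bufo_albus, Cedrus_giganteus, Lutra_brevicauda, Peromyscus_brevicauda, Picea_longipes, Turdus_australis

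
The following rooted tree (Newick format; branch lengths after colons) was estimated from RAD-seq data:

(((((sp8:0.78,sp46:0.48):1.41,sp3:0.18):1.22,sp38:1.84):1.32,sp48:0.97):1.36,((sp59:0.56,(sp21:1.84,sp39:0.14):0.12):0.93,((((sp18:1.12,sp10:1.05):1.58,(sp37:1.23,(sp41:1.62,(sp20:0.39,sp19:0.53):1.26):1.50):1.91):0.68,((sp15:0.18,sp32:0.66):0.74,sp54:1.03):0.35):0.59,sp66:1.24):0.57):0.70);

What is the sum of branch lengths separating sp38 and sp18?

The path runs sp38 → … → MRCA → … → sp18; the MRCA is the root of the tree.
Branch lengths along that path: 1.84 + 1.32 + 1.36 + 0.70 + 0.57 + 0.59 + 0.68 + 1.58 + 1.12 = 9.76.

9.76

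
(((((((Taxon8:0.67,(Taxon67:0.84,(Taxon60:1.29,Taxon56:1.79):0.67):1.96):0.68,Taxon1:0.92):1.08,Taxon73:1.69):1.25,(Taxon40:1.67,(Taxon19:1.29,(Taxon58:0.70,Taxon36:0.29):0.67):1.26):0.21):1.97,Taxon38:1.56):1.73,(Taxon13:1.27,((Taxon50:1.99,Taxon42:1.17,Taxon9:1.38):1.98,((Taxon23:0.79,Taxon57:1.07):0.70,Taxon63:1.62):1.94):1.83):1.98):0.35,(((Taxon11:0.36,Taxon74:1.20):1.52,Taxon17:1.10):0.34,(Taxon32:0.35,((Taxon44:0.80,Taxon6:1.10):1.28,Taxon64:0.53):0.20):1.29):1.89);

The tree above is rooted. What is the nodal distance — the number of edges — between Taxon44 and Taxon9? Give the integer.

10

The MRCA of Taxon44 and Taxon9 is the root of the tree.
From Taxon44 up to that node: 5 branches. From Taxon9 up to the same node: 5 branches. Total: 5 + 5 = 10.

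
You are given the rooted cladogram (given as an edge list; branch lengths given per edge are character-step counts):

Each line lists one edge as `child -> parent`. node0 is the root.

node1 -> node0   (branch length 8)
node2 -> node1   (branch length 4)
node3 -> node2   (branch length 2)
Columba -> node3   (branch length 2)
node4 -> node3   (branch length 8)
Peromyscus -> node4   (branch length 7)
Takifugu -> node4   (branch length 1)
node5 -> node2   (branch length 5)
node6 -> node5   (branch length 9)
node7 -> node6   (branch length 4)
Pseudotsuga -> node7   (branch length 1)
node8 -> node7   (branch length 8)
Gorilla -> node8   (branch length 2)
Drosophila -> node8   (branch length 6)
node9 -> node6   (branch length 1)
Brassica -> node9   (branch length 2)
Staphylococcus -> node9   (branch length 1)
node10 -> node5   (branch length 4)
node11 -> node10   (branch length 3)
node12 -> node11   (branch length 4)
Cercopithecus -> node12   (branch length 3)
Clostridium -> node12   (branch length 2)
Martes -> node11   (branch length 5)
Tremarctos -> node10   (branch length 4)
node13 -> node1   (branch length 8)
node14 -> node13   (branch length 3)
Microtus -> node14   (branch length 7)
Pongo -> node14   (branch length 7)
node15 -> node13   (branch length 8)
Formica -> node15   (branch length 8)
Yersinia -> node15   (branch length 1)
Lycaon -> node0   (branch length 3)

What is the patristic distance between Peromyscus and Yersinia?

The path runs Peromyscus → … → MRCA → … → Yersinia; the MRCA is the node subtending (((Columba,(Peromyscus,Takifugu)),(((Pseudotsuga,(Gorilla,Drosophila)),(Brassica,Staphylococcus)),(((Cercopithecus,Clostridium),Martes),Tremarctos))),((Microtus,Pongo),(Formica,Yersinia))).
Branch lengths along that path: 7 + 8 + 2 + 4 + 8 + 8 + 1 = 38.

38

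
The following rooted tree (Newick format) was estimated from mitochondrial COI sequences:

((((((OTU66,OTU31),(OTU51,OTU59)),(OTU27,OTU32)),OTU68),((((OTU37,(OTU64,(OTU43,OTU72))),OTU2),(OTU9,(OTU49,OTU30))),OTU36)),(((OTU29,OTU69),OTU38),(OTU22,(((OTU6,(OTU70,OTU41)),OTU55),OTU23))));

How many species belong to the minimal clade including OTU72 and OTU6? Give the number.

25

The MRCA of OTU72 and OTU6 is the root, so the clade is the entire tree.
That clade contains 25 terminal taxa: OTU2, OTU22, OTU23, OTU27, OTU29, OTU30, OTU31, OTU32, OTU36, OTU37, OTU38, OTU41, OTU43, OTU49, OTU51, OTU55, OTU59, OTU6, OTU64, OTU66, OTU68, OTU69, OTU70, OTU72, OTU9.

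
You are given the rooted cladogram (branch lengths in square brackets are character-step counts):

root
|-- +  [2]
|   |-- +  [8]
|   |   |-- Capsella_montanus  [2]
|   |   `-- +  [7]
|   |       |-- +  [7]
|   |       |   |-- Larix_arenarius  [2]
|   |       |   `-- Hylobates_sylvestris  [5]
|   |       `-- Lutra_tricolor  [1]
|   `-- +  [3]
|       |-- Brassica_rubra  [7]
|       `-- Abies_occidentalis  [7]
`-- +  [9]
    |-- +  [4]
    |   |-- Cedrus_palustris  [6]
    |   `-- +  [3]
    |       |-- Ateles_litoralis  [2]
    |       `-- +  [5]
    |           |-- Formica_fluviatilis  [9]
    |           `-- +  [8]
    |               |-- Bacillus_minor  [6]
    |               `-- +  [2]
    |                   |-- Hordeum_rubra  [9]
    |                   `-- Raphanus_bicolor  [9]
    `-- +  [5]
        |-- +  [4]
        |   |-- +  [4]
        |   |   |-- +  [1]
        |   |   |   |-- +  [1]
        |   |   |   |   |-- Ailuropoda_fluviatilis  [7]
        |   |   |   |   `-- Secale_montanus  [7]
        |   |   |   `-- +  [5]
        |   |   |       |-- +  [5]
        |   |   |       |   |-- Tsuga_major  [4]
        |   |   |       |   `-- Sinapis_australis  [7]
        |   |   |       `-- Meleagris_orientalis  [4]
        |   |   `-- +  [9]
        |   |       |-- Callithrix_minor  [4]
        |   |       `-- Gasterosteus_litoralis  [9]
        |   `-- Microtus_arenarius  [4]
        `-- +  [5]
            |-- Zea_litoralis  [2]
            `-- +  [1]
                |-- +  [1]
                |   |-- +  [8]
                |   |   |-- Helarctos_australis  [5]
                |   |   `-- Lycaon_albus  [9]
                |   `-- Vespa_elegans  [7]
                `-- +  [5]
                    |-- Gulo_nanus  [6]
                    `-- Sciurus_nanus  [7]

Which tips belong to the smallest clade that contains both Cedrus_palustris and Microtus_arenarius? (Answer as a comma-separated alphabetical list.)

Tracing Cedrus_palustris: it sits inside (Cedrus_palustris,(Ateles_litoralis,(Formica_fluviatilis,(Bacillus_minor,(Hordeum_rubra,Raphanus_bicolor))))).
Tracing Microtus_arenarius: it sits inside ((((Ailuropoda_fluviatilis,Secale_montanus),((Tsuga_major,Sinapis_australis),Meleagris_orientalis)),(Callithrix_minor,Gasterosteus_litoralis)),Microtus_arenarius).
The smallest clade enclosing both is ((Cedrus_palustris,(Ateles_litoralis,(Formica_fluviatilis,(Bacillus_minor,(Hordeum_rubra,Raphanus_bicolor))))),(((((Ailuropoda_fluviatilis,Secale_montanus),((Tsuga_major,Sinapis_australis),Meleagris_orientalis)),(Callithrix_minor,Gasterosteus_litoralis)),Microtus_arenarius),(Zea_litoralis,(((Helarctos_australis,Lycaon_albus),Vespa_elegans),(Gulo_nanus,Sciurus_nanus))))); the answer is its 20 terminal taxa in alphabetical order.

Ailuropoda_fluviatilis, Ateles_litoralis, Bacillus_minor, Callithrix_minor, Cedrus_palustris, Formica_fluviatilis, Gasterosteus_litoralis, Gulo_nanus, Helarctos_australis, Hordeum_rubra, Lycaon_albus, Meleagris_orientalis, Microtus_arenarius, Raphanus_bicolor, Sciurus_nanus, Secale_montanus, Sinapis_australis, Tsuga_major, Vespa_elegans, Zea_litoralis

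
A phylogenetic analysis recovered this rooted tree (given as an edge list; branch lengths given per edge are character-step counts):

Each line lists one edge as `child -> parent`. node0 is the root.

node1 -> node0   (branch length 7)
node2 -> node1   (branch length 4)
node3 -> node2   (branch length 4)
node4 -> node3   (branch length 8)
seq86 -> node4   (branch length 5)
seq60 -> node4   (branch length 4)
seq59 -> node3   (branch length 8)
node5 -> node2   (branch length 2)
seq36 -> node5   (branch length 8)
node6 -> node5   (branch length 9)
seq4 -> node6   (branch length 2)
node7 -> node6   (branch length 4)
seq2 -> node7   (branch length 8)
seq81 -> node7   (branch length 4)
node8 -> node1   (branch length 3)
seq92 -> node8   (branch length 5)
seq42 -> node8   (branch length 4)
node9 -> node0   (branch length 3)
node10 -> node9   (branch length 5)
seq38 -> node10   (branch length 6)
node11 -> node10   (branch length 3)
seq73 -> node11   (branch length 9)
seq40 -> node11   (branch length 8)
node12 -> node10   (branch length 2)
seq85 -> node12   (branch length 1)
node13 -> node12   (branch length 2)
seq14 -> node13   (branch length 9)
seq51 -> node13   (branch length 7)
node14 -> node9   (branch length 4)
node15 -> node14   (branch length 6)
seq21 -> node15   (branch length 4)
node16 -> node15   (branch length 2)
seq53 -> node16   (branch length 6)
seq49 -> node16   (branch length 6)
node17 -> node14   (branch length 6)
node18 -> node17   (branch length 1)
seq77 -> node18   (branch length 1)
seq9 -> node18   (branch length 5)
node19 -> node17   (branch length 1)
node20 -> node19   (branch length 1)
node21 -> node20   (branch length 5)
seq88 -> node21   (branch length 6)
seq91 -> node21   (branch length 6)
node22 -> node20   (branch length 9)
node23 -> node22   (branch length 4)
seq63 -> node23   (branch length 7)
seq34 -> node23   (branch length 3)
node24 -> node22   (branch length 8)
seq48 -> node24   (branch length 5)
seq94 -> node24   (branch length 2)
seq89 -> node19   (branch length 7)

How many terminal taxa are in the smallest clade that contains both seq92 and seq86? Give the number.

The MRCA of seq92 and seq86 is the node subtending ((((seq86,seq60),seq59),(seq36,(seq4,(seq2,seq81)))),(seq92,seq42)).
That clade contains 9 terminal taxa: seq2, seq36, seq4, seq42, seq59, seq60, seq81, seq86, seq92.

9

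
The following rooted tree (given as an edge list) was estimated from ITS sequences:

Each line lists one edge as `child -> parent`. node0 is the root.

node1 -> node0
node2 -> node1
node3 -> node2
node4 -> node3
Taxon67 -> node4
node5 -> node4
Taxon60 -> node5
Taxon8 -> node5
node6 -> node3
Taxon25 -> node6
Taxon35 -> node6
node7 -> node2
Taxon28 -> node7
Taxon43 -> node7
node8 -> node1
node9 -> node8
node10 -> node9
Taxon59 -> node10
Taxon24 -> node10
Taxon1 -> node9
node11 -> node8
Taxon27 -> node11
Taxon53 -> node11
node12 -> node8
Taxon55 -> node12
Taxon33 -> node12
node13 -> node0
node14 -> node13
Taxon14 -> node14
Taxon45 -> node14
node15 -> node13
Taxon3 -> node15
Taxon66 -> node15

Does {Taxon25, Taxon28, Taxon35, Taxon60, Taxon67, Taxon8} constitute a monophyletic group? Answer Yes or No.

The MRCA of the listed taxa subtends (((Taxon67,(Taxon60,Taxon8)),(Taxon25,Taxon35)),(Taxon28,Taxon43)).
That clade also contains Taxon43, which is not in the proposed group, so the group is not monophyletic.

No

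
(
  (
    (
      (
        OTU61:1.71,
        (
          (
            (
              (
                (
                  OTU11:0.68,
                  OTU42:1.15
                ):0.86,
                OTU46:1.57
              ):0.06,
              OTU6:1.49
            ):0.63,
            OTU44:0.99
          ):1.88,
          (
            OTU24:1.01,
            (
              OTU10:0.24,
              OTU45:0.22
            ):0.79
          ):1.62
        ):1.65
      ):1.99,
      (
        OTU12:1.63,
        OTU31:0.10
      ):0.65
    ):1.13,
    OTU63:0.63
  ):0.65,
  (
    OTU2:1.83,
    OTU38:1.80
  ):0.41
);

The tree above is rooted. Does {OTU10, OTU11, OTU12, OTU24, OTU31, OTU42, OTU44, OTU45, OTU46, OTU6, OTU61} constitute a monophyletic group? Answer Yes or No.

The most recent common ancestor of these taxa subtends ((OTU61,(((((OTU11,OTU42),OTU46),OTU6),OTU44),(OTU24,(OTU10,OTU45)))),(OTU12,OTU31)).
That clade has exactly 11 tips — every listed taxon and nothing else — so the group is monophyletic.

Yes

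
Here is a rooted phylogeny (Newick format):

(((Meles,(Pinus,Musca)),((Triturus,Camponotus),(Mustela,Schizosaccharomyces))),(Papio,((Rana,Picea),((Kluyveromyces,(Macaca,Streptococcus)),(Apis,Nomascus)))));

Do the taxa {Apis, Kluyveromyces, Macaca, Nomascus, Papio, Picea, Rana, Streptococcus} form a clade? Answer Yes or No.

The most recent common ancestor of these taxa subtends (Papio,((Rana,Picea),((Kluyveromyces,(Macaca,Streptococcus)),(Apis,Nomascus)))).
That clade has exactly 8 tips — every listed taxon and nothing else — so the group is monophyletic.

Yes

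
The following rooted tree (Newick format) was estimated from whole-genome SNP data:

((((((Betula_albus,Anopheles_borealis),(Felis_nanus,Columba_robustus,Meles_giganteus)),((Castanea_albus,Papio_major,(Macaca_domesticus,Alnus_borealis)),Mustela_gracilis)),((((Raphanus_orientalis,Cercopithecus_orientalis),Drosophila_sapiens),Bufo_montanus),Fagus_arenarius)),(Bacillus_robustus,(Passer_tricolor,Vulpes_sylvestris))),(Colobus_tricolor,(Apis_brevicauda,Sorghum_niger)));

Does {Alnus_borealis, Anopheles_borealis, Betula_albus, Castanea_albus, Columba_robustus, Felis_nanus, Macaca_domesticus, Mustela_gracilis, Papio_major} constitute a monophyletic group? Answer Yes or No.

No

The MRCA of the listed taxa subtends (((Betula_albus,Anopheles_borealis),(Felis_nanus,Columba_robustus,Meles_giganteus)),((Castanea_albus,Papio_major,(Macaca_domesticus,Alnus_borealis)),Mustela_gracilis)).
That clade also contains Meles_giganteus, which is not in the proposed group, so the group is not monophyletic.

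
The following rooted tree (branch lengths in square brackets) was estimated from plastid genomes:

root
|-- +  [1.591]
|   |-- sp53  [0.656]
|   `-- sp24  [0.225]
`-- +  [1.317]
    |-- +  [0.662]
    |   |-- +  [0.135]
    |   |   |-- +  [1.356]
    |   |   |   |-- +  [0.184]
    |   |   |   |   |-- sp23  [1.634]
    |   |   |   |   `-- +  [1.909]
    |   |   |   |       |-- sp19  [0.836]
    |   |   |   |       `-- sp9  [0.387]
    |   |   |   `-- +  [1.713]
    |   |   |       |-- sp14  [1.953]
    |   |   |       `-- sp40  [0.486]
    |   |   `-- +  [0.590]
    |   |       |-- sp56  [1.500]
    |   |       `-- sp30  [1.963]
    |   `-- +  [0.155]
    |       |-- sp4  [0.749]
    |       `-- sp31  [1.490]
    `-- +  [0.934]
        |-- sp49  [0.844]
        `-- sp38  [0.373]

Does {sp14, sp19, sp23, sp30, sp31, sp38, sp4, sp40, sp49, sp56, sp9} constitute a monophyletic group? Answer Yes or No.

Yes

The most recent common ancestor of these taxa subtends (((((sp23,(sp19,sp9)),(sp14,sp40)),(sp56,sp30)),(sp4,sp31)),(sp49,sp38)).
That clade has exactly 11 tips — every listed taxon and nothing else — so the group is monophyletic.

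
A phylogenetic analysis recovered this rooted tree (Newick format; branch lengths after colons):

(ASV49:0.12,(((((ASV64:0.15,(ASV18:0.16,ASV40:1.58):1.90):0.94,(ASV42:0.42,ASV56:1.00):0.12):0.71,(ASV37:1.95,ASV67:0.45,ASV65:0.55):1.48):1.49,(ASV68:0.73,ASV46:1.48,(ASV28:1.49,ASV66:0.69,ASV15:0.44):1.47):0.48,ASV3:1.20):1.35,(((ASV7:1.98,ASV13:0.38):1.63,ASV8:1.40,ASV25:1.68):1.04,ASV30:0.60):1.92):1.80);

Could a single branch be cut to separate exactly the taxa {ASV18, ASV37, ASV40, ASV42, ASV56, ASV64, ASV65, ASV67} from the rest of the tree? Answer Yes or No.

The most recent common ancestor of these taxa subtends (((ASV64,(ASV18,ASV40)),(ASV42,ASV56)),(ASV37,ASV67,ASV65)).
That clade has exactly 8 tips — every listed taxon and nothing else — so the group is monophyletic.

Yes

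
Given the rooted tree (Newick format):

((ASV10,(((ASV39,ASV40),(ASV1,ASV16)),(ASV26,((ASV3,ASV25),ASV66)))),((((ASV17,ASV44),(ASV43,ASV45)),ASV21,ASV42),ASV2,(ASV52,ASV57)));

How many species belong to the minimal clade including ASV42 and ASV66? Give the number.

18

The MRCA of ASV42 and ASV66 is the root, so the clade is the entire tree.
That clade contains 18 terminal taxa: ASV1, ASV10, ASV16, ASV17, ASV2, ASV21, ASV25, ASV26, ASV3, ASV39, ASV40, ASV42, ASV43, ASV44, ASV45, ASV52, ASV57, ASV66.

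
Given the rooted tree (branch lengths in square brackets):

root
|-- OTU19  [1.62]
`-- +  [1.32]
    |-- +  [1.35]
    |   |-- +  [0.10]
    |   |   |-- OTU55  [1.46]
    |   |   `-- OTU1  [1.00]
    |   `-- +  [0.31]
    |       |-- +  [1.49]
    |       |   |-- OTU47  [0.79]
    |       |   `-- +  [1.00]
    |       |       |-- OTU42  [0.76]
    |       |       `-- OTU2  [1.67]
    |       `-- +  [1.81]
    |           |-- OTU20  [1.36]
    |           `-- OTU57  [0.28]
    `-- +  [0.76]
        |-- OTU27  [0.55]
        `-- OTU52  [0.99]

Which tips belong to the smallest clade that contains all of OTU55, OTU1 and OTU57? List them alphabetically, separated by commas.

Tracing OTU55: it sits inside (OTU55,OTU1).
Tracing OTU1: it sits inside (OTU55,OTU1).
Tracing OTU57: it sits inside (OTU20,OTU57).
The smallest clade enclosing all 3 is ((OTU55,OTU1),((OTU47,(OTU42,OTU2)),(OTU20,OTU57))); the answer is its 7 terminal taxa in alphabetical order.

OTU1, OTU2, OTU20, OTU42, OTU47, OTU55, OTU57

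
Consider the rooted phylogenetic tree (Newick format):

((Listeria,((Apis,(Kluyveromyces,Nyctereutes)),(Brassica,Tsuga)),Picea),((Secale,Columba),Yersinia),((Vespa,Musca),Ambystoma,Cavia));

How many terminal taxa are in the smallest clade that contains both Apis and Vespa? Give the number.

14

The MRCA of Apis and Vespa is the root, so the clade is the entire tree.
That clade contains 14 terminal taxa: Ambystoma, Apis, Brassica, Cavia, Columba, Kluyveromyces, Listeria, Musca, Nyctereutes, Picea, Secale, Tsuga, Vespa, Yersinia.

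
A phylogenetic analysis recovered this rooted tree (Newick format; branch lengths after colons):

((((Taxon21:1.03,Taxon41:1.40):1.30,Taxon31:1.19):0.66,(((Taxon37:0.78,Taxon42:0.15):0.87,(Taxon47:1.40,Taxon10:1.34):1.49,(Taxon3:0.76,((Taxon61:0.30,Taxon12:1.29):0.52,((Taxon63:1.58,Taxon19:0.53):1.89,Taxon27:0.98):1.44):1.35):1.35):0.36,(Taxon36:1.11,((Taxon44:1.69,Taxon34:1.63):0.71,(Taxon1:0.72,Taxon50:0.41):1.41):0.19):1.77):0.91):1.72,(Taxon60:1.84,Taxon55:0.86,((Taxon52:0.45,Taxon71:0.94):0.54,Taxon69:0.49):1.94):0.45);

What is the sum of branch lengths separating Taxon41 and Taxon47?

The path runs Taxon41 → … → MRCA → … → Taxon47; the MRCA is the node subtending (((Taxon21,Taxon41),Taxon31),(((Taxon37,Taxon42),(Taxon47,Taxon10),(Taxon3,((Taxon61,Taxon12),((Taxon63,Taxon19),Taxon27)))),(Taxon36,((Taxon44,Taxon34),(Taxon1,Taxon50))))).
Branch lengths along that path: 1.40 + 1.30 + 0.66 + 0.91 + 0.36 + 1.49 + 1.40 = 7.52.

7.52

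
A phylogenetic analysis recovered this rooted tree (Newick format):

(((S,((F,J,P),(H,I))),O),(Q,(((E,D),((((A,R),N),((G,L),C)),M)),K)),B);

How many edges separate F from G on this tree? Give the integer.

The MRCA of F and G is the root of the tree.
From F up to that node: 5 branches. From G up to the same node: 8 branches. Total: 5 + 8 = 13.

13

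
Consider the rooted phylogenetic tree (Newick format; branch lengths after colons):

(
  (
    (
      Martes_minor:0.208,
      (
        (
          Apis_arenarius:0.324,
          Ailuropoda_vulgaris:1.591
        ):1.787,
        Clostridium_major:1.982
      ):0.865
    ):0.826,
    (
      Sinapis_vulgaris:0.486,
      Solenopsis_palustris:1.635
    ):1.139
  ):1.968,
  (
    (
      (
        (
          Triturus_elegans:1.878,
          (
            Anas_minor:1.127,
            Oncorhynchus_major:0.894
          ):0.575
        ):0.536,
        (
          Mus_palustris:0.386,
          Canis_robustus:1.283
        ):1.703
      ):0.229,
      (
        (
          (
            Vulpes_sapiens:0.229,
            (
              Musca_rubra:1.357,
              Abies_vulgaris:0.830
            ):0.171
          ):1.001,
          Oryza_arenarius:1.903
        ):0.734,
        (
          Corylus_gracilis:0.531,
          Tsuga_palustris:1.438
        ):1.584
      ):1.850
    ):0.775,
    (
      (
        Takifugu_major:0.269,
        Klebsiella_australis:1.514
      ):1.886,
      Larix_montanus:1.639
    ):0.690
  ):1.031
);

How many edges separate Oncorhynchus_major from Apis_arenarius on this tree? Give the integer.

The MRCA of Oncorhynchus_major and Apis_arenarius is the root of the tree.
From Oncorhynchus_major up to that node: 6 branches. From Apis_arenarius up to the same node: 5 branches. Total: 6 + 5 = 11.

11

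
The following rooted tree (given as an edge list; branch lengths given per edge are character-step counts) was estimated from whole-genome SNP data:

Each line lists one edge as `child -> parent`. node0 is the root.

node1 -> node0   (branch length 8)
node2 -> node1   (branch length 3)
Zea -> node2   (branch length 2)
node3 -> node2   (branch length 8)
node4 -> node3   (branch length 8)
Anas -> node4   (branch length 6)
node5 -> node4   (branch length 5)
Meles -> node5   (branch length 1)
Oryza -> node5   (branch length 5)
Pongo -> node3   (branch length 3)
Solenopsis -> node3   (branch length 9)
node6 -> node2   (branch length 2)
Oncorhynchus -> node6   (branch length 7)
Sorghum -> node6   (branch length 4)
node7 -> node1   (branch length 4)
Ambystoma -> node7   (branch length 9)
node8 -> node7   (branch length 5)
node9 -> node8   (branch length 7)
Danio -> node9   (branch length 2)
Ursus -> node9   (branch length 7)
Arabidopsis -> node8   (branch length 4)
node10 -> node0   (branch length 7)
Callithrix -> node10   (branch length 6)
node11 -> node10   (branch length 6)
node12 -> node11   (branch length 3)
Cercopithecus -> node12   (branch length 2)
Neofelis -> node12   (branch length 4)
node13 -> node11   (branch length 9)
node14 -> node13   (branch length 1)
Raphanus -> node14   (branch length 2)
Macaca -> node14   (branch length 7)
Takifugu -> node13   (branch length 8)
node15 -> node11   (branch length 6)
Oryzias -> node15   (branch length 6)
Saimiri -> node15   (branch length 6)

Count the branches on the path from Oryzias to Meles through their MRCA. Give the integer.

The MRCA of Oryzias and Meles is the root of the tree.
From Oryzias up to that node: 4 branches. From Meles up to the same node: 6 branches. Total: 4 + 6 = 10.

10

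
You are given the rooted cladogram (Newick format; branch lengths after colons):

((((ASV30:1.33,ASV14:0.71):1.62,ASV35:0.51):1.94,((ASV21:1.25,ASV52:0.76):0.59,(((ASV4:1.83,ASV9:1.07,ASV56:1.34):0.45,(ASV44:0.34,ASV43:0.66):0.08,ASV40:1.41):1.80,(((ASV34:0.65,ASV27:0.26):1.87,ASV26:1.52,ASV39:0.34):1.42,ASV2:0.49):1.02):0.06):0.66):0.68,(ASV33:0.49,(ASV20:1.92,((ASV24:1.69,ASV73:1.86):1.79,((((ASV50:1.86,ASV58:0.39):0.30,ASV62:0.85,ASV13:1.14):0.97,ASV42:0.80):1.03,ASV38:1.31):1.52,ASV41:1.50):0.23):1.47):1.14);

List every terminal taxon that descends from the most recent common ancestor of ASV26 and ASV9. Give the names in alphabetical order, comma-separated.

ASV2, ASV26, ASV27, ASV34, ASV39, ASV4, ASV40, ASV43, ASV44, ASV56, ASV9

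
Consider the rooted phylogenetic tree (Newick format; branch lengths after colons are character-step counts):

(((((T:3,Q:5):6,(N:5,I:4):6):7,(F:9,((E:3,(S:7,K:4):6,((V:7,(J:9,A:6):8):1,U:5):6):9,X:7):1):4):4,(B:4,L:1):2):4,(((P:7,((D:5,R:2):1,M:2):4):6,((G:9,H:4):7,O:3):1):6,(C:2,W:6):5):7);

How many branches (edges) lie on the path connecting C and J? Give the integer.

The MRCA of C and J is the root of the tree.
From C up to that node: 3 branches. From J up to the same node: 9 branches. Total: 3 + 9 = 12.

12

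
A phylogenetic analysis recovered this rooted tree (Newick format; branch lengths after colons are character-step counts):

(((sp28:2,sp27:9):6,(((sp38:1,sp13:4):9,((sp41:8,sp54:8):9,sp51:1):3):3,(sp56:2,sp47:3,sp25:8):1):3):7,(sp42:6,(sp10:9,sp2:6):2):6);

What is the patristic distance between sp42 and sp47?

The path runs sp42 → … → MRCA → … → sp47; the MRCA is the root of the tree.
Branch lengths along that path: 6 + 6 + 7 + 3 + 1 + 3 = 26.

26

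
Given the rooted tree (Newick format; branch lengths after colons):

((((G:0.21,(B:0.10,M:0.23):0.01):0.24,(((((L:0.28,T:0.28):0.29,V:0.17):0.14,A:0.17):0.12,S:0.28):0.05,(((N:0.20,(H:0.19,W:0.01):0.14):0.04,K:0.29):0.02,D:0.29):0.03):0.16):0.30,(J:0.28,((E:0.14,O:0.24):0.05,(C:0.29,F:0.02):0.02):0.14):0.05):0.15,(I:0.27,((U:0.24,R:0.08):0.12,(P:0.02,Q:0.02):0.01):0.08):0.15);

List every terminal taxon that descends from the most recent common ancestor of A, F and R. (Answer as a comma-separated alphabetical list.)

Tracing A: it sits inside (((L,T),V),A).
Tracing F: it sits inside (C,F).
Tracing R: it sits inside (U,R).
The smallest clade enclosing all 3 is the whole tree (their MRCA is the root), so the answer is all 23 tips in alphabetical order.

A, B, C, D, E, F, G, H, I, J, K, L, M, N, O, P, Q, R, S, T, U, V, W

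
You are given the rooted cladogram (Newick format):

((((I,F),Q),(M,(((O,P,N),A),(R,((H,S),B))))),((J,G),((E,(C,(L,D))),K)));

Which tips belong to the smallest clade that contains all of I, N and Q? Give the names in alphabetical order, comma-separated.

Tracing I: it sits inside (I,F).
Tracing N: it sits inside (O,P,N).
Tracing Q: it sits inside ((I,F),Q).
The smallest clade enclosing all 3 is (((I,F),Q),(M,(((O,P,N),A),(R,((H,S),B))))); the answer is its 12 terminal taxa in alphabetical order.

A, B, F, H, I, M, N, O, P, Q, R, S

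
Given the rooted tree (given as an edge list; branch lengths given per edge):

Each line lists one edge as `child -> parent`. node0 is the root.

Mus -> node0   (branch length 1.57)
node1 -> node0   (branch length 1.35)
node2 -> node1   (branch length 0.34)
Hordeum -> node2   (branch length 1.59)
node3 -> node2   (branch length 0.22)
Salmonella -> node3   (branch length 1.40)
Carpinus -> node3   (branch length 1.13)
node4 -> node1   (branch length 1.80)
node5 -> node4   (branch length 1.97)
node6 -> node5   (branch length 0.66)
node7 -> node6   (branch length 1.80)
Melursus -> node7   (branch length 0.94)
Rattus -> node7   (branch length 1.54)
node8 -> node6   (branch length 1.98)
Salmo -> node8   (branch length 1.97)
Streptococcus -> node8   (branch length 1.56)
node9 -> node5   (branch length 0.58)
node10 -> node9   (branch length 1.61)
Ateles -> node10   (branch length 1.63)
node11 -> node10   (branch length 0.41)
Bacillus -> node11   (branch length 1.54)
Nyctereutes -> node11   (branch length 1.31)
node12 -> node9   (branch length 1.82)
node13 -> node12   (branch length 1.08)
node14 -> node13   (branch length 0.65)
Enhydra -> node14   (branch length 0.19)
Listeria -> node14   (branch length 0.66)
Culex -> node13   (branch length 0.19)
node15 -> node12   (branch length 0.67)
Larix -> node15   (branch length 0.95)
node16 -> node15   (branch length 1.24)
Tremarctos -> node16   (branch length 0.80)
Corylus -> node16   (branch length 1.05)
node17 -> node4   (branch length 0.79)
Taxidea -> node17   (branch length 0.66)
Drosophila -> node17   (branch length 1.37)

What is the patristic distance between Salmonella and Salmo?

The path runs Salmonella → … → MRCA → … → Salmo; the MRCA is the node subtending ((Hordeum,(Salmonella,Carpinus)),((((Melursus,Rattus),(Salmo,Streptococcus)),((Ateles,(Bacillus,Nyctereutes)),(((Enhydra,Listeria),Culex),(Larix,(Tremarctos,Corylus))))),(Taxidea,Drosophila))).
Branch lengths along that path: 1.40 + 0.22 + 0.34 + 1.80 + 1.97 + 0.66 + 1.98 + 1.97 = 10.34.

10.34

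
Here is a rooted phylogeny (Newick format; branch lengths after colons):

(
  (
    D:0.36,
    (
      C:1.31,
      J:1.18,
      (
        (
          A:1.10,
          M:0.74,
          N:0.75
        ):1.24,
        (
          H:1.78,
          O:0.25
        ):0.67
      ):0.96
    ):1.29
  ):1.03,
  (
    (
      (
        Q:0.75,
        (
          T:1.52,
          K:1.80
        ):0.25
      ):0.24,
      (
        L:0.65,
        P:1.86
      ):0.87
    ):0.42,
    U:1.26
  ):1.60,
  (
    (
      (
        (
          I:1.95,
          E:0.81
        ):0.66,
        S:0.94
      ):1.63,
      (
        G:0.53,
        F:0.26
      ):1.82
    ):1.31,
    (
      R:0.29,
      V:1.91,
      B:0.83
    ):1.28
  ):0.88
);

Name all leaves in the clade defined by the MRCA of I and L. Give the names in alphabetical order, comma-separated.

A, B, C, D, E, F, G, H, I, J, K, L, M, N, O, P, Q, R, S, T, U, V

Tracing I: it sits inside (I,E).
Tracing L: it sits inside (L,P).
The smallest clade enclosing both is the whole tree (their MRCA is the root), so the answer is all 22 tips in alphabetical order.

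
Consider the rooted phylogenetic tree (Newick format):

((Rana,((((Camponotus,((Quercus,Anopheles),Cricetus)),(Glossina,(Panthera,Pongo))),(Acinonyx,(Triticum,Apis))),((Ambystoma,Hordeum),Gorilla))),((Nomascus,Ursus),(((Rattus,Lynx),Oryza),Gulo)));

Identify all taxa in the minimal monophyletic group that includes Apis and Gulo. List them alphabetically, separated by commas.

Tracing Apis: it sits inside (Triticum,Apis).
Tracing Gulo: it sits inside (((Rattus,Lynx),Oryza),Gulo).
The smallest clade enclosing both is the whole tree (their MRCA is the root), so the answer is all 20 tips in alphabetical order.

Acinonyx, Ambystoma, Anopheles, Apis, Camponotus, Cricetus, Glossina, Gorilla, Gulo, Hordeum, Lynx, Nomascus, Oryza, Panthera, Pongo, Quercus, Rana, Rattus, Triticum, Ursus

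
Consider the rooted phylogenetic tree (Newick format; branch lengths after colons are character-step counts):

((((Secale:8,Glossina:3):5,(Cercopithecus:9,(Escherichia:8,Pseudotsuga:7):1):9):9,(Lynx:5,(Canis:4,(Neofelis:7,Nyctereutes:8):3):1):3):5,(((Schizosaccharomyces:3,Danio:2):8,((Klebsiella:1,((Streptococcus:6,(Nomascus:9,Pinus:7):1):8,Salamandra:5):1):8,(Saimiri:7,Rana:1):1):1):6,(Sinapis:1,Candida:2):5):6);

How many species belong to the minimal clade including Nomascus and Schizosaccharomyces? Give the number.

The MRCA of Nomascus and Schizosaccharomyces is the node subtending ((Schizosaccharomyces,Danio),((Klebsiella,((Streptococcus,(Nomascus,Pinus)),Salamandra)),(Saimiri,Rana))).
That clade contains 9 terminal taxa: Danio, Klebsiella, Nomascus, Pinus, Rana, Saimiri, Salamandra, Schizosaccharomyces, Streptococcus.

9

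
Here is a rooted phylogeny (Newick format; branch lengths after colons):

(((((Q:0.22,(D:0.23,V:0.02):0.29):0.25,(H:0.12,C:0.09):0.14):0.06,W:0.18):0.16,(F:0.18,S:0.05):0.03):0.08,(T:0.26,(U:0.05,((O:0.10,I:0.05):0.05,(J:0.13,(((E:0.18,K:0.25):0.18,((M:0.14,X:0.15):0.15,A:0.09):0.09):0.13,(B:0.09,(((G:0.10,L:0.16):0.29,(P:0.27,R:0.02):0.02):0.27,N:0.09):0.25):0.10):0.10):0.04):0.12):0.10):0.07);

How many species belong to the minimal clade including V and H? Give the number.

5

The MRCA of V and H is the node subtending ((Q,(D,V)),(H,C)).
That clade contains 5 terminal taxa: C, D, H, Q, V.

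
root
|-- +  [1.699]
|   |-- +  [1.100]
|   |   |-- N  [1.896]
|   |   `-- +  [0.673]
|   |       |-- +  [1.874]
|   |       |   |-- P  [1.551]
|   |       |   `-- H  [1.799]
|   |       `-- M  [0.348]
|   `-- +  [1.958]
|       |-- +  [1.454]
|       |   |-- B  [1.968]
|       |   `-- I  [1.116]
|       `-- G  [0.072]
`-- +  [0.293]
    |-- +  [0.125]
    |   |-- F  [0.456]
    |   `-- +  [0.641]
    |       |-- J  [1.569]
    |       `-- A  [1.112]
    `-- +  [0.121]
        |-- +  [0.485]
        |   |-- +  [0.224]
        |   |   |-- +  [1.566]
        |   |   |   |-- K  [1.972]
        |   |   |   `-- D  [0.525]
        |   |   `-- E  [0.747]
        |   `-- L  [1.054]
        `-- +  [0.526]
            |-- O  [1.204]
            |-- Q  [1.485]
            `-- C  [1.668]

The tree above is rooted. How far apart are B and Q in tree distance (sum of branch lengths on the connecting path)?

9.504

The path runs B → … → MRCA → … → Q; the MRCA is the root of the tree.
Branch lengths along that path: 1.968 + 1.454 + 1.958 + 1.699 + 0.293 + 0.121 + 0.526 + 1.485 = 9.504.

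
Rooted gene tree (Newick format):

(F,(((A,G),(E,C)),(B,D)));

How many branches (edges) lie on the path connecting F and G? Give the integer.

5

The MRCA of F and G is the root of the tree.
From F up to that node: 1 branch. From G up to the same node: 4 branches. Total: 1 + 4 = 5.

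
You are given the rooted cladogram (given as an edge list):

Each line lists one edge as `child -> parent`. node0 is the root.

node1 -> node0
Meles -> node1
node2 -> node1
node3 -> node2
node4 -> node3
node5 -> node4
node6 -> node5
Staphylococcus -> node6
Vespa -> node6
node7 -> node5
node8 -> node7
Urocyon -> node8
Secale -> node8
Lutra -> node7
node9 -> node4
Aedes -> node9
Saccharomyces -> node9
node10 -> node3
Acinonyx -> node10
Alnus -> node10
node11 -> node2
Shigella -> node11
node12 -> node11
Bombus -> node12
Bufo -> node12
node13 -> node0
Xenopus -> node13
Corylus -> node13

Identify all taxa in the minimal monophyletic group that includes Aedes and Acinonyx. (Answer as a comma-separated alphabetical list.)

Acinonyx, Aedes, Alnus, Lutra, Saccharomyces, Secale, Staphylococcus, Urocyon, Vespa

Tracing Aedes: it sits inside (Aedes,Saccharomyces).
Tracing Acinonyx: it sits inside (Acinonyx,Alnus).
The smallest clade enclosing both is ((((Staphylococcus,Vespa),((Urocyon,Secale),Lutra)),(Aedes,Saccharomyces)),(Acinonyx,Alnus)); the answer is its 9 terminal taxa in alphabetical order.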